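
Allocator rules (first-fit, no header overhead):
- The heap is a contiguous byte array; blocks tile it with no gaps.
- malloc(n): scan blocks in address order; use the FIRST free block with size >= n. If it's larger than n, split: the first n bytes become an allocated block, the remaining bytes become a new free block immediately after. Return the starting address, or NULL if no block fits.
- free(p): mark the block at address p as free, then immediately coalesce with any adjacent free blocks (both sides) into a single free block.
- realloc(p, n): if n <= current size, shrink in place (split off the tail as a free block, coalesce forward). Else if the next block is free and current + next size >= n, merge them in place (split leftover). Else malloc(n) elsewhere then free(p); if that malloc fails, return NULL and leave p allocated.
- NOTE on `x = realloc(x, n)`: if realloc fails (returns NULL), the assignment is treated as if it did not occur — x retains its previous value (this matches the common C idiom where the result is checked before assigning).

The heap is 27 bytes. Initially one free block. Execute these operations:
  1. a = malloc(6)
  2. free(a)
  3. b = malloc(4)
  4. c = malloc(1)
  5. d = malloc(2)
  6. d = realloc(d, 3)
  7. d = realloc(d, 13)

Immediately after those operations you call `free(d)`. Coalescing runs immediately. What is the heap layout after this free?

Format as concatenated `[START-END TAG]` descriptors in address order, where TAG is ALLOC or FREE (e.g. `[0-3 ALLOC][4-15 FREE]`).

Answer: [0-3 ALLOC][4-4 ALLOC][5-26 FREE]

Derivation:
Op 1: a = malloc(6) -> a = 0; heap: [0-5 ALLOC][6-26 FREE]
Op 2: free(a) -> (freed a); heap: [0-26 FREE]
Op 3: b = malloc(4) -> b = 0; heap: [0-3 ALLOC][4-26 FREE]
Op 4: c = malloc(1) -> c = 4; heap: [0-3 ALLOC][4-4 ALLOC][5-26 FREE]
Op 5: d = malloc(2) -> d = 5; heap: [0-3 ALLOC][4-4 ALLOC][5-6 ALLOC][7-26 FREE]
Op 6: d = realloc(d, 3) -> d = 5; heap: [0-3 ALLOC][4-4 ALLOC][5-7 ALLOC][8-26 FREE]
Op 7: d = realloc(d, 13) -> d = 5; heap: [0-3 ALLOC][4-4 ALLOC][5-17 ALLOC][18-26 FREE]
free(d): d = 5 -> block [5-17 ALLOC]; mark free, coalesce with adjacent free neighbors -> [0-3 ALLOC][4-4 ALLOC][5-26 FREE]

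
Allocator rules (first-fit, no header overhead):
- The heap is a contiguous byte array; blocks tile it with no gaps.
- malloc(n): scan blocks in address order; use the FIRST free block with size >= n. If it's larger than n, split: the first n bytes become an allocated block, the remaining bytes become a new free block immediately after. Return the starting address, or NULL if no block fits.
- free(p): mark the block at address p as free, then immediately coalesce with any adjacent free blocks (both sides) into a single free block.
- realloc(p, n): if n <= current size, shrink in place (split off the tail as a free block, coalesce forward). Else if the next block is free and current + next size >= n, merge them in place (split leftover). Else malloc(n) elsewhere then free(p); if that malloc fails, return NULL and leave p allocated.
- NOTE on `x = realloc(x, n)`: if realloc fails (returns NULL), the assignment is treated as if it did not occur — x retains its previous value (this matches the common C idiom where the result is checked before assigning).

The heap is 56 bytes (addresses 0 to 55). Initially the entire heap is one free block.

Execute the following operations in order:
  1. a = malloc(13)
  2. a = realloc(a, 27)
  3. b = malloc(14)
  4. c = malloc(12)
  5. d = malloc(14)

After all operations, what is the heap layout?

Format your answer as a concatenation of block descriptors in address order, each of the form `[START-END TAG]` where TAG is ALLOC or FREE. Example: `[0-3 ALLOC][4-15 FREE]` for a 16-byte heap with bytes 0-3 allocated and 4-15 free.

Answer: [0-26 ALLOC][27-40 ALLOC][41-52 ALLOC][53-55 FREE]

Derivation:
Op 1: a = malloc(13) -> a = 0; heap: [0-12 ALLOC][13-55 FREE]
Op 2: a = realloc(a, 27) -> a = 0; heap: [0-26 ALLOC][27-55 FREE]
Op 3: b = malloc(14) -> b = 27; heap: [0-26 ALLOC][27-40 ALLOC][41-55 FREE]
Op 4: c = malloc(12) -> c = 41; heap: [0-26 ALLOC][27-40 ALLOC][41-52 ALLOC][53-55 FREE]
Op 5: d = malloc(14) -> d = NULL; heap: [0-26 ALLOC][27-40 ALLOC][41-52 ALLOC][53-55 FREE]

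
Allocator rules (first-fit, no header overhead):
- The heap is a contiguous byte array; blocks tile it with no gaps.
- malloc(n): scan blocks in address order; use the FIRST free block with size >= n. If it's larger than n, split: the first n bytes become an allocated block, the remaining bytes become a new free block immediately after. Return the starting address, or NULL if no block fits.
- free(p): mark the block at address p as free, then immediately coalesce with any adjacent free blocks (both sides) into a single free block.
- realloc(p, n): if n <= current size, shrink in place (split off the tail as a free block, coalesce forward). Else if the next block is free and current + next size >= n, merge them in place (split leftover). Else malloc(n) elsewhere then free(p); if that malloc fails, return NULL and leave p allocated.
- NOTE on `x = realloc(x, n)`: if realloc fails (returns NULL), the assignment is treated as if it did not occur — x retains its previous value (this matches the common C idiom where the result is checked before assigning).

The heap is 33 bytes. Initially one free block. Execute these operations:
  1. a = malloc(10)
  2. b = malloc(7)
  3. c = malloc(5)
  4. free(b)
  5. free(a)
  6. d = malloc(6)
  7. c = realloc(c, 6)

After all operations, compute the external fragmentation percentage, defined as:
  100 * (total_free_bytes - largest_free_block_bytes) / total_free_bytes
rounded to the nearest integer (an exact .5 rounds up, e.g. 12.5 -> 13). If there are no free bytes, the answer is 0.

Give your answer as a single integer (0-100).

Answer: 48

Derivation:
Op 1: a = malloc(10) -> a = 0; heap: [0-9 ALLOC][10-32 FREE]
Op 2: b = malloc(7) -> b = 10; heap: [0-9 ALLOC][10-16 ALLOC][17-32 FREE]
Op 3: c = malloc(5) -> c = 17; heap: [0-9 ALLOC][10-16 ALLOC][17-21 ALLOC][22-32 FREE]
Op 4: free(b) -> (freed b); heap: [0-9 ALLOC][10-16 FREE][17-21 ALLOC][22-32 FREE]
Op 5: free(a) -> (freed a); heap: [0-16 FREE][17-21 ALLOC][22-32 FREE]
Op 6: d = malloc(6) -> d = 0; heap: [0-5 ALLOC][6-16 FREE][17-21 ALLOC][22-32 FREE]
Op 7: c = realloc(c, 6) -> c = 17; heap: [0-5 ALLOC][6-16 FREE][17-22 ALLOC][23-32 FREE]
Free blocks: [11 10] total_free=21 largest=11 -> 100*(21-11)/21 = 1000/21 ≈ 47.619 -> rounds to 48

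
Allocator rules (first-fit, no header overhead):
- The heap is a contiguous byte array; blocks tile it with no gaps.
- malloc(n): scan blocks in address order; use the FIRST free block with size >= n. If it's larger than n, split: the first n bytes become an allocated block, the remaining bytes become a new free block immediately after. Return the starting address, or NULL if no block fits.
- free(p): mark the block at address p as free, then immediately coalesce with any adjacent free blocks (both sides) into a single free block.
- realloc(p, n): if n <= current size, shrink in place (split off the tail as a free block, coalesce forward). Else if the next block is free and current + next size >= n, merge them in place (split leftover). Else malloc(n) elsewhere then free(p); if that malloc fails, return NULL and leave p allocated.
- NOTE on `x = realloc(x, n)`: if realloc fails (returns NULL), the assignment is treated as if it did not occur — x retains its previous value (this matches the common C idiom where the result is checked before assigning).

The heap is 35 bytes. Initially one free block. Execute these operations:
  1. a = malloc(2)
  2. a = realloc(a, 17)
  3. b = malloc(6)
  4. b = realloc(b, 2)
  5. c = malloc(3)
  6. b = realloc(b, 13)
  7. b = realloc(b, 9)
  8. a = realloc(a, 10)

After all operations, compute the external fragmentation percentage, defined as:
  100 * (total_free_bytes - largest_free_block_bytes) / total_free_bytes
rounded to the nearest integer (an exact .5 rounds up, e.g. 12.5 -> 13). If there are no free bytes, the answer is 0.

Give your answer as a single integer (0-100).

Op 1: a = malloc(2) -> a = 0; heap: [0-1 ALLOC][2-34 FREE]
Op 2: a = realloc(a, 17) -> a = 0; heap: [0-16 ALLOC][17-34 FREE]
Op 3: b = malloc(6) -> b = 17; heap: [0-16 ALLOC][17-22 ALLOC][23-34 FREE]
Op 4: b = realloc(b, 2) -> b = 17; heap: [0-16 ALLOC][17-18 ALLOC][19-34 FREE]
Op 5: c = malloc(3) -> c = 19; heap: [0-16 ALLOC][17-18 ALLOC][19-21 ALLOC][22-34 FREE]
Op 6: b = realloc(b, 13) -> b = 22; heap: [0-16 ALLOC][17-18 FREE][19-21 ALLOC][22-34 ALLOC]
Op 7: b = realloc(b, 9) -> b = 22; heap: [0-16 ALLOC][17-18 FREE][19-21 ALLOC][22-30 ALLOC][31-34 FREE]
Op 8: a = realloc(a, 10) -> a = 0; heap: [0-9 ALLOC][10-18 FREE][19-21 ALLOC][22-30 ALLOC][31-34 FREE]
Free blocks: [9 4] total_free=13 largest=9 -> 100*(13-9)/13 = 400/13 ≈ 30.769 -> rounds to 31

Answer: 31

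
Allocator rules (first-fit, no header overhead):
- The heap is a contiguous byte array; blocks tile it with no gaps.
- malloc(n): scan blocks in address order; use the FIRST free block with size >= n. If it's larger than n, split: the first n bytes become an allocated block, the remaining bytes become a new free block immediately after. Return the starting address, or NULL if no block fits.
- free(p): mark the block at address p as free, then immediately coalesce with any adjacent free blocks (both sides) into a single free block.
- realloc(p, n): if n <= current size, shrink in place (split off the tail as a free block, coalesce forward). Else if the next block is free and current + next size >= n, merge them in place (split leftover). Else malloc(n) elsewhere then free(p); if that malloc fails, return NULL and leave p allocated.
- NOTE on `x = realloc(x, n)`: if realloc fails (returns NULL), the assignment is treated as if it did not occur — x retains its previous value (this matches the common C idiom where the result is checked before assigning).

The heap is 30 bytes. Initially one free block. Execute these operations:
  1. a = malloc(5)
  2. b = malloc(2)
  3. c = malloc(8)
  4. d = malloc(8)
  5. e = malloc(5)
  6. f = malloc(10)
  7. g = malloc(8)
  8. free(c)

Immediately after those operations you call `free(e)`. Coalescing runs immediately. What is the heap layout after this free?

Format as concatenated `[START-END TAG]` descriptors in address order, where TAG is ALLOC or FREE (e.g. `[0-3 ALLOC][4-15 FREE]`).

Answer: [0-4 ALLOC][5-6 ALLOC][7-14 FREE][15-22 ALLOC][23-29 FREE]

Derivation:
Op 1: a = malloc(5) -> a = 0; heap: [0-4 ALLOC][5-29 FREE]
Op 2: b = malloc(2) -> b = 5; heap: [0-4 ALLOC][5-6 ALLOC][7-29 FREE]
Op 3: c = malloc(8) -> c = 7; heap: [0-4 ALLOC][5-6 ALLOC][7-14 ALLOC][15-29 FREE]
Op 4: d = malloc(8) -> d = 15; heap: [0-4 ALLOC][5-6 ALLOC][7-14 ALLOC][15-22 ALLOC][23-29 FREE]
Op 5: e = malloc(5) -> e = 23; heap: [0-4 ALLOC][5-6 ALLOC][7-14 ALLOC][15-22 ALLOC][23-27 ALLOC][28-29 FREE]
Op 6: f = malloc(10) -> f = NULL; heap: [0-4 ALLOC][5-6 ALLOC][7-14 ALLOC][15-22 ALLOC][23-27 ALLOC][28-29 FREE]
Op 7: g = malloc(8) -> g = NULL; heap: [0-4 ALLOC][5-6 ALLOC][7-14 ALLOC][15-22 ALLOC][23-27 ALLOC][28-29 FREE]
Op 8: free(c) -> (freed c); heap: [0-4 ALLOC][5-6 ALLOC][7-14 FREE][15-22 ALLOC][23-27 ALLOC][28-29 FREE]
free(e): e = 23 -> block [23-27 ALLOC]; mark free, coalesce with adjacent free neighbors -> [0-4 ALLOC][5-6 ALLOC][7-14 FREE][15-22 ALLOC][23-29 FREE]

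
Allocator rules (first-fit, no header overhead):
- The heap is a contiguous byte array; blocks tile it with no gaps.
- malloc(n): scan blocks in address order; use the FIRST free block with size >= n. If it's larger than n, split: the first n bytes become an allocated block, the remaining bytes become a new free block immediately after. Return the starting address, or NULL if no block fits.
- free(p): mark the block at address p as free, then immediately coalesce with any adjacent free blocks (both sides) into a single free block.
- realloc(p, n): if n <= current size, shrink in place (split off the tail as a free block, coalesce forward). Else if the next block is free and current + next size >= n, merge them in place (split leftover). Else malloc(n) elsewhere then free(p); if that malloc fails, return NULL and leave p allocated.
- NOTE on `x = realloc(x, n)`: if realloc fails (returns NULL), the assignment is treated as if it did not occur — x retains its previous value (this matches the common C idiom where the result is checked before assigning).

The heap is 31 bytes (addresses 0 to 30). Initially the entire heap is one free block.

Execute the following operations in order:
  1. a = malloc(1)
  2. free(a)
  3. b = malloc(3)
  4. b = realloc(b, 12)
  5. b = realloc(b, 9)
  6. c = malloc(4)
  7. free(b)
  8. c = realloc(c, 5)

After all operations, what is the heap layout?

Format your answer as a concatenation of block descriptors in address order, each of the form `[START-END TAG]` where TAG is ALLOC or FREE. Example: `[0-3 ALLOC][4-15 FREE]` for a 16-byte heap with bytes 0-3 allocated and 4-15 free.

Answer: [0-8 FREE][9-13 ALLOC][14-30 FREE]

Derivation:
Op 1: a = malloc(1) -> a = 0; heap: [0-0 ALLOC][1-30 FREE]
Op 2: free(a) -> (freed a); heap: [0-30 FREE]
Op 3: b = malloc(3) -> b = 0; heap: [0-2 ALLOC][3-30 FREE]
Op 4: b = realloc(b, 12) -> b = 0; heap: [0-11 ALLOC][12-30 FREE]
Op 5: b = realloc(b, 9) -> b = 0; heap: [0-8 ALLOC][9-30 FREE]
Op 6: c = malloc(4) -> c = 9; heap: [0-8 ALLOC][9-12 ALLOC][13-30 FREE]
Op 7: free(b) -> (freed b); heap: [0-8 FREE][9-12 ALLOC][13-30 FREE]
Op 8: c = realloc(c, 5) -> c = 9; heap: [0-8 FREE][9-13 ALLOC][14-30 FREE]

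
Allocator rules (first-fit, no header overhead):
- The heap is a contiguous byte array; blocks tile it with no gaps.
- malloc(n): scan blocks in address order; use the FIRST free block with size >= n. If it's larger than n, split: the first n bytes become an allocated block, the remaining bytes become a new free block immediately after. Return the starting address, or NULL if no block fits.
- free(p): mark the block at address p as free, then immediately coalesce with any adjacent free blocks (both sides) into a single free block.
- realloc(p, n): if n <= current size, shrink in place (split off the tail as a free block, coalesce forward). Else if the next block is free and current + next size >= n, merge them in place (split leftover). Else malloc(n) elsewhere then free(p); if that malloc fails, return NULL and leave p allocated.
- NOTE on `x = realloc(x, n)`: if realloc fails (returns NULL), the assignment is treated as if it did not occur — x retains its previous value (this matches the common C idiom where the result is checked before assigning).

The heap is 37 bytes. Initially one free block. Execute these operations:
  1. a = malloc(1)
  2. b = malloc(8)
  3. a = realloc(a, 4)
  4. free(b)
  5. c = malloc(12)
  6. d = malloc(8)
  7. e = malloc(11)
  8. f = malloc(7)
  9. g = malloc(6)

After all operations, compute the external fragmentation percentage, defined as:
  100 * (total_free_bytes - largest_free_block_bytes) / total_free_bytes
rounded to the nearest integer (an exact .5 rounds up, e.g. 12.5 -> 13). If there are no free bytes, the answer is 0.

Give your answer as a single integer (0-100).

Answer: 50

Derivation:
Op 1: a = malloc(1) -> a = 0; heap: [0-0 ALLOC][1-36 FREE]
Op 2: b = malloc(8) -> b = 1; heap: [0-0 ALLOC][1-8 ALLOC][9-36 FREE]
Op 3: a = realloc(a, 4) -> a = 9; heap: [0-0 FREE][1-8 ALLOC][9-12 ALLOC][13-36 FREE]
Op 4: free(b) -> (freed b); heap: [0-8 FREE][9-12 ALLOC][13-36 FREE]
Op 5: c = malloc(12) -> c = 13; heap: [0-8 FREE][9-12 ALLOC][13-24 ALLOC][25-36 FREE]
Op 6: d = malloc(8) -> d = 0; heap: [0-7 ALLOC][8-8 FREE][9-12 ALLOC][13-24 ALLOC][25-36 FREE]
Op 7: e = malloc(11) -> e = 25; heap: [0-7 ALLOC][8-8 FREE][9-12 ALLOC][13-24 ALLOC][25-35 ALLOC][36-36 FREE]
Op 8: f = malloc(7) -> f = NULL; heap: [0-7 ALLOC][8-8 FREE][9-12 ALLOC][13-24 ALLOC][25-35 ALLOC][36-36 FREE]
Op 9: g = malloc(6) -> g = NULL; heap: [0-7 ALLOC][8-8 FREE][9-12 ALLOC][13-24 ALLOC][25-35 ALLOC][36-36 FREE]
Free blocks: [1 1] total_free=2 largest=1 -> 100*(2-1)/2 = 100/2 = 50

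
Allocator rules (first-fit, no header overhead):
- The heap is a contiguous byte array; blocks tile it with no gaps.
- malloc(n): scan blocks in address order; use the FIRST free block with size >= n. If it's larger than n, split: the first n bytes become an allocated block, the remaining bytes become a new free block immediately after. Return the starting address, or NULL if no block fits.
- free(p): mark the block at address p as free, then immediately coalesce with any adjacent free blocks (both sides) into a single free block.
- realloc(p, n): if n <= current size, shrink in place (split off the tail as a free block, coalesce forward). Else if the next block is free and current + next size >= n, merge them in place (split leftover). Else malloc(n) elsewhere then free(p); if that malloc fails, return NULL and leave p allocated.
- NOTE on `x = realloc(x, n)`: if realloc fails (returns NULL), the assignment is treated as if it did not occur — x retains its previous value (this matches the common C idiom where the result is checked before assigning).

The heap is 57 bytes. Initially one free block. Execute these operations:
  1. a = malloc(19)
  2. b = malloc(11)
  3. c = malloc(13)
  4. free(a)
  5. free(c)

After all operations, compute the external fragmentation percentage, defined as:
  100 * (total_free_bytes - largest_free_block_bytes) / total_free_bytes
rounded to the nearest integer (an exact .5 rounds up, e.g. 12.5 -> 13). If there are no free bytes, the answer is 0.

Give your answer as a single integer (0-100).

Op 1: a = malloc(19) -> a = 0; heap: [0-18 ALLOC][19-56 FREE]
Op 2: b = malloc(11) -> b = 19; heap: [0-18 ALLOC][19-29 ALLOC][30-56 FREE]
Op 3: c = malloc(13) -> c = 30; heap: [0-18 ALLOC][19-29 ALLOC][30-42 ALLOC][43-56 FREE]
Op 4: free(a) -> (freed a); heap: [0-18 FREE][19-29 ALLOC][30-42 ALLOC][43-56 FREE]
Op 5: free(c) -> (freed c); heap: [0-18 FREE][19-29 ALLOC][30-56 FREE]
Free blocks: [19 27] total_free=46 largest=27 -> 100*(46-27)/46 = 1900/46 ≈ 41.304 -> rounds to 41

Answer: 41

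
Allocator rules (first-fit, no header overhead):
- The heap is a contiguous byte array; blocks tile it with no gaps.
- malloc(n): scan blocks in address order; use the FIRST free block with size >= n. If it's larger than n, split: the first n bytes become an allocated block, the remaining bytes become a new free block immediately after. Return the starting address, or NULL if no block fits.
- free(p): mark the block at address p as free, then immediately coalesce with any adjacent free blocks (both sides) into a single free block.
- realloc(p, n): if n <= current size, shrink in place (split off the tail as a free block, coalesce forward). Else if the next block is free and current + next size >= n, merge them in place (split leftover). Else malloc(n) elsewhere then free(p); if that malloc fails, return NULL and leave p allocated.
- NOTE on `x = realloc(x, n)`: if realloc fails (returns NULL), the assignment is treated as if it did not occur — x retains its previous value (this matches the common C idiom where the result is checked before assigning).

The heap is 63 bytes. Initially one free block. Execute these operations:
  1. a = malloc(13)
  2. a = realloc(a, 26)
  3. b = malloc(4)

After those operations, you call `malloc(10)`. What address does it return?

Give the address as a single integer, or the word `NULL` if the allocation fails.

Answer: 30

Derivation:
Op 1: a = malloc(13) -> a = 0; heap: [0-12 ALLOC][13-62 FREE]
Op 2: a = realloc(a, 26) -> a = 0; heap: [0-25 ALLOC][26-62 FREE]
Op 3: b = malloc(4) -> b = 26; heap: [0-25 ALLOC][26-29 ALLOC][30-62 FREE]
malloc(10): first-fit scan over [0-25 ALLOC][26-29 ALLOC][30-62 FREE] -> 30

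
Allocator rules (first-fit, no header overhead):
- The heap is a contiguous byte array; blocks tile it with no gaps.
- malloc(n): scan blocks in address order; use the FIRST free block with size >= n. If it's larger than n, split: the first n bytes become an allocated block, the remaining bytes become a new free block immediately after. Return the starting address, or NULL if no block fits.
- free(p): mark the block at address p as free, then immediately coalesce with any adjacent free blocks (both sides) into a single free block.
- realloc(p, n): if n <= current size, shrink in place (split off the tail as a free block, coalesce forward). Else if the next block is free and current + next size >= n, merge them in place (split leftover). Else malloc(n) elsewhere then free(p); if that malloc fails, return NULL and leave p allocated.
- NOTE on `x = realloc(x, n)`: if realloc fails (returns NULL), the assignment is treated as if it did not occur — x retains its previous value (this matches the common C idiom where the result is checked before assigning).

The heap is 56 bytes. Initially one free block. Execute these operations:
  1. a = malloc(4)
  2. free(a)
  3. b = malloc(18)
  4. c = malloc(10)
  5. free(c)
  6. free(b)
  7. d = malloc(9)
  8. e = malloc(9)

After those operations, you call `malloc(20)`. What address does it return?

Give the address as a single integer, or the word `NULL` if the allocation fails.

Answer: 18

Derivation:
Op 1: a = malloc(4) -> a = 0; heap: [0-3 ALLOC][4-55 FREE]
Op 2: free(a) -> (freed a); heap: [0-55 FREE]
Op 3: b = malloc(18) -> b = 0; heap: [0-17 ALLOC][18-55 FREE]
Op 4: c = malloc(10) -> c = 18; heap: [0-17 ALLOC][18-27 ALLOC][28-55 FREE]
Op 5: free(c) -> (freed c); heap: [0-17 ALLOC][18-55 FREE]
Op 6: free(b) -> (freed b); heap: [0-55 FREE]
Op 7: d = malloc(9) -> d = 0; heap: [0-8 ALLOC][9-55 FREE]
Op 8: e = malloc(9) -> e = 9; heap: [0-8 ALLOC][9-17 ALLOC][18-55 FREE]
malloc(20): first-fit scan over [0-8 ALLOC][9-17 ALLOC][18-55 FREE] -> 18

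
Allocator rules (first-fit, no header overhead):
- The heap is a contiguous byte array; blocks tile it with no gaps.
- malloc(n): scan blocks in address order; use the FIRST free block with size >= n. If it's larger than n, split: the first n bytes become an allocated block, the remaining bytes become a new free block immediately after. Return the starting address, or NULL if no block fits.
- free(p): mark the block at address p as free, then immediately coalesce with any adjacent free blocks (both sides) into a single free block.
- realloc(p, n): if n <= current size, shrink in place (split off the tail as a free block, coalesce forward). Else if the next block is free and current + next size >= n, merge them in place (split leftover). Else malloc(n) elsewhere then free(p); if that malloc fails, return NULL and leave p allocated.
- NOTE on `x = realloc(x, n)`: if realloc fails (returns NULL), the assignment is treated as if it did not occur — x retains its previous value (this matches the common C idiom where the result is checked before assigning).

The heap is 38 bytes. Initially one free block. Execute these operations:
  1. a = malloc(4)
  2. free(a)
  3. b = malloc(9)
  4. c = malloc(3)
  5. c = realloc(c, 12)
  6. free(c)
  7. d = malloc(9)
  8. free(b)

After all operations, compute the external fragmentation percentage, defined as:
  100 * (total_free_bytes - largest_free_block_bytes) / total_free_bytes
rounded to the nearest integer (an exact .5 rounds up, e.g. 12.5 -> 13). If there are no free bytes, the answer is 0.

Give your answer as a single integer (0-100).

Op 1: a = malloc(4) -> a = 0; heap: [0-3 ALLOC][4-37 FREE]
Op 2: free(a) -> (freed a); heap: [0-37 FREE]
Op 3: b = malloc(9) -> b = 0; heap: [0-8 ALLOC][9-37 FREE]
Op 4: c = malloc(3) -> c = 9; heap: [0-8 ALLOC][9-11 ALLOC][12-37 FREE]
Op 5: c = realloc(c, 12) -> c = 9; heap: [0-8 ALLOC][9-20 ALLOC][21-37 FREE]
Op 6: free(c) -> (freed c); heap: [0-8 ALLOC][9-37 FREE]
Op 7: d = malloc(9) -> d = 9; heap: [0-8 ALLOC][9-17 ALLOC][18-37 FREE]
Op 8: free(b) -> (freed b); heap: [0-8 FREE][9-17 ALLOC][18-37 FREE]
Free blocks: [9 20] total_free=29 largest=20 -> 100*(29-20)/29 = 900/29 ≈ 31.034 -> rounds to 31

Answer: 31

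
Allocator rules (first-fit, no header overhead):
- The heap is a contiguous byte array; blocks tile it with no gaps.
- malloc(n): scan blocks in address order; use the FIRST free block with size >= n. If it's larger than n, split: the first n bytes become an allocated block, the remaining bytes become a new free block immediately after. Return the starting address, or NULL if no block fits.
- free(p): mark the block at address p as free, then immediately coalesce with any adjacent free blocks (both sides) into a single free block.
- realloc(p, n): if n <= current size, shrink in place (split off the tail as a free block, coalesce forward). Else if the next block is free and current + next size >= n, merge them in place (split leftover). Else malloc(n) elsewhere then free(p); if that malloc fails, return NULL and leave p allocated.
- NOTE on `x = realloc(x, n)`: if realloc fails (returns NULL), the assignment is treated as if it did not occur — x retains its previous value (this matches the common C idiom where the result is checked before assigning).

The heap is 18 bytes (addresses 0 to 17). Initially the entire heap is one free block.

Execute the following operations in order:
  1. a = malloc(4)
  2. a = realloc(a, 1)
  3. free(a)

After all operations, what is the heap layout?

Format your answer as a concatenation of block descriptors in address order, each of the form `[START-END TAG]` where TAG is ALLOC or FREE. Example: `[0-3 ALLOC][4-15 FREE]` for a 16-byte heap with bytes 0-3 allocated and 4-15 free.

Answer: [0-17 FREE]

Derivation:
Op 1: a = malloc(4) -> a = 0; heap: [0-3 ALLOC][4-17 FREE]
Op 2: a = realloc(a, 1) -> a = 0; heap: [0-0 ALLOC][1-17 FREE]
Op 3: free(a) -> (freed a); heap: [0-17 FREE]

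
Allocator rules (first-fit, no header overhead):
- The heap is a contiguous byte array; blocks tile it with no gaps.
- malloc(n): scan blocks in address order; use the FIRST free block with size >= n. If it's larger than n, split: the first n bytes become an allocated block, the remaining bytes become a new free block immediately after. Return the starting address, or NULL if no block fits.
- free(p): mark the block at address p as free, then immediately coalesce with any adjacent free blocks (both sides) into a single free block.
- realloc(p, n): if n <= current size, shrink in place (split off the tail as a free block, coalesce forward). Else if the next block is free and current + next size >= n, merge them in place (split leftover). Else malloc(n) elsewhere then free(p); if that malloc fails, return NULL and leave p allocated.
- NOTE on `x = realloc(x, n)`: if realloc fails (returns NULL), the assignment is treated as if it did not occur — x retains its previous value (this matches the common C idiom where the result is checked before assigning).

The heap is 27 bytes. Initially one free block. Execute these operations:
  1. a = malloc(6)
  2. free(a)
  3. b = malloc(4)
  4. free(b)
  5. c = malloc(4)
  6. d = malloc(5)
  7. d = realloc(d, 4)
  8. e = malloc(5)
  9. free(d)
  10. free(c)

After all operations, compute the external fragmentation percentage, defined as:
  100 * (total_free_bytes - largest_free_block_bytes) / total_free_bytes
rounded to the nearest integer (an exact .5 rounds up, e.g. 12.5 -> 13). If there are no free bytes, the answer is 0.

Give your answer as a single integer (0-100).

Answer: 36

Derivation:
Op 1: a = malloc(6) -> a = 0; heap: [0-5 ALLOC][6-26 FREE]
Op 2: free(a) -> (freed a); heap: [0-26 FREE]
Op 3: b = malloc(4) -> b = 0; heap: [0-3 ALLOC][4-26 FREE]
Op 4: free(b) -> (freed b); heap: [0-26 FREE]
Op 5: c = malloc(4) -> c = 0; heap: [0-3 ALLOC][4-26 FREE]
Op 6: d = malloc(5) -> d = 4; heap: [0-3 ALLOC][4-8 ALLOC][9-26 FREE]
Op 7: d = realloc(d, 4) -> d = 4; heap: [0-3 ALLOC][4-7 ALLOC][8-26 FREE]
Op 8: e = malloc(5) -> e = 8; heap: [0-3 ALLOC][4-7 ALLOC][8-12 ALLOC][13-26 FREE]
Op 9: free(d) -> (freed d); heap: [0-3 ALLOC][4-7 FREE][8-12 ALLOC][13-26 FREE]
Op 10: free(c) -> (freed c); heap: [0-7 FREE][8-12 ALLOC][13-26 FREE]
Free blocks: [8 14] total_free=22 largest=14 -> 100*(22-14)/22 = 800/22 ≈ 36.364 -> rounds to 36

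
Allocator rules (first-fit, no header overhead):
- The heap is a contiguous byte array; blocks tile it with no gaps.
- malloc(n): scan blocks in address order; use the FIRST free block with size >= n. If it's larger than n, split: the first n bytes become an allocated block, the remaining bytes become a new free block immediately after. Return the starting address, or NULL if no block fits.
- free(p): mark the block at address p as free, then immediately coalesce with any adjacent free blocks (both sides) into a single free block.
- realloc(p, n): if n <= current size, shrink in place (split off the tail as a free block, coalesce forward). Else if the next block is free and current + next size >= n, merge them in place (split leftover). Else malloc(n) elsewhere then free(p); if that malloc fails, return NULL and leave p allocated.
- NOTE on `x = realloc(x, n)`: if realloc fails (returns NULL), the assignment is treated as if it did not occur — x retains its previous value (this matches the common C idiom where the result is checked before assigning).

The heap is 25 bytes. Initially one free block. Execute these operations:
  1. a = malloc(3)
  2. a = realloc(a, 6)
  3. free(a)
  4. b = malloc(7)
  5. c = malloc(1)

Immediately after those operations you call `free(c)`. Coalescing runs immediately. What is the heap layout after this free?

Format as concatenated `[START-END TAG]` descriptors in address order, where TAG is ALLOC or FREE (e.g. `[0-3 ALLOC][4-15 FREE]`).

Op 1: a = malloc(3) -> a = 0; heap: [0-2 ALLOC][3-24 FREE]
Op 2: a = realloc(a, 6) -> a = 0; heap: [0-5 ALLOC][6-24 FREE]
Op 3: free(a) -> (freed a); heap: [0-24 FREE]
Op 4: b = malloc(7) -> b = 0; heap: [0-6 ALLOC][7-24 FREE]
Op 5: c = malloc(1) -> c = 7; heap: [0-6 ALLOC][7-7 ALLOC][8-24 FREE]
free(c): c = 7 -> block [7-7 ALLOC]; mark free, coalesce with adjacent free neighbors -> [0-6 ALLOC][7-24 FREE]

Answer: [0-6 ALLOC][7-24 FREE]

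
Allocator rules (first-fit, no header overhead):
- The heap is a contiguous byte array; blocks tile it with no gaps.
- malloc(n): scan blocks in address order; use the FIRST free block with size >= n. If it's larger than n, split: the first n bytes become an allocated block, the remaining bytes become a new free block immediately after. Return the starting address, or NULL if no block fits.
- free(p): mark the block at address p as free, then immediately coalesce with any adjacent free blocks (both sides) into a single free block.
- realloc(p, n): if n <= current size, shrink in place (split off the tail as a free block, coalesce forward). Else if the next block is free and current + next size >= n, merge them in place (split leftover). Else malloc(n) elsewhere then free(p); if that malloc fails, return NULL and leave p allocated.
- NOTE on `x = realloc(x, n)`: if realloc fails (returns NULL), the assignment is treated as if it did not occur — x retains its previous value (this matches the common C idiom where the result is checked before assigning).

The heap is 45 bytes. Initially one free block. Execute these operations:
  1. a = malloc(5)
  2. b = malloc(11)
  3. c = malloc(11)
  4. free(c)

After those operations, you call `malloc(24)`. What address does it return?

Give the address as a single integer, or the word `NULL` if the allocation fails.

Op 1: a = malloc(5) -> a = 0; heap: [0-4 ALLOC][5-44 FREE]
Op 2: b = malloc(11) -> b = 5; heap: [0-4 ALLOC][5-15 ALLOC][16-44 FREE]
Op 3: c = malloc(11) -> c = 16; heap: [0-4 ALLOC][5-15 ALLOC][16-26 ALLOC][27-44 FREE]
Op 4: free(c) -> (freed c); heap: [0-4 ALLOC][5-15 ALLOC][16-44 FREE]
malloc(24): first-fit scan over [0-4 ALLOC][5-15 ALLOC][16-44 FREE] -> 16

Answer: 16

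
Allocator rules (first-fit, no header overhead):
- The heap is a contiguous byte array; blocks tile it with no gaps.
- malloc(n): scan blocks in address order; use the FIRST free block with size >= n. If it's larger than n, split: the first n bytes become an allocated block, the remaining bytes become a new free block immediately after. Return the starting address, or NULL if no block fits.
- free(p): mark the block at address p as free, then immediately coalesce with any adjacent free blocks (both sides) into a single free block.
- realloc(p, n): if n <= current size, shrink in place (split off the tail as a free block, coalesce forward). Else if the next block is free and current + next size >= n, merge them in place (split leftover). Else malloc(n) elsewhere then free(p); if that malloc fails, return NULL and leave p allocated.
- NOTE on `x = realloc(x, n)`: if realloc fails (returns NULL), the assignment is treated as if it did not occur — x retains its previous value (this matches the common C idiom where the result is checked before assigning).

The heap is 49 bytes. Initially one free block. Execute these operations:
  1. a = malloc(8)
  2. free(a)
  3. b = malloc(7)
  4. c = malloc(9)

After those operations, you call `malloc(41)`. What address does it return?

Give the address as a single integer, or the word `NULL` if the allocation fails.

Op 1: a = malloc(8) -> a = 0; heap: [0-7 ALLOC][8-48 FREE]
Op 2: free(a) -> (freed a); heap: [0-48 FREE]
Op 3: b = malloc(7) -> b = 0; heap: [0-6 ALLOC][7-48 FREE]
Op 4: c = malloc(9) -> c = 7; heap: [0-6 ALLOC][7-15 ALLOC][16-48 FREE]
malloc(41): first-fit scan over [0-6 ALLOC][7-15 ALLOC][16-48 FREE] -> NULL

Answer: NULL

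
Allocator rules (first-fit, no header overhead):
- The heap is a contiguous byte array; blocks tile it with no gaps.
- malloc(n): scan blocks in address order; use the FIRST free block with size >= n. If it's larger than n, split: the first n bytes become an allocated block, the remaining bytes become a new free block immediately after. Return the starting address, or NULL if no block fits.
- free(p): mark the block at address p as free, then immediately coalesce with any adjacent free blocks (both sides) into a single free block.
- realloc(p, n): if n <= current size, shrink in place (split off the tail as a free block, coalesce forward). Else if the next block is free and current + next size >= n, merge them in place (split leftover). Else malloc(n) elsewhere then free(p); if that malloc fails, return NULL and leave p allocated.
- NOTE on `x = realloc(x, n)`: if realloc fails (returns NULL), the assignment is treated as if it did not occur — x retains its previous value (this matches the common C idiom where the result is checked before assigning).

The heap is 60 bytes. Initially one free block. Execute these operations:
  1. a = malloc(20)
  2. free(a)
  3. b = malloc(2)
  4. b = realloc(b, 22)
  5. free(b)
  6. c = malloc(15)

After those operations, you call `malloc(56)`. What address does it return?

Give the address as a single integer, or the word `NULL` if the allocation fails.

Answer: NULL

Derivation:
Op 1: a = malloc(20) -> a = 0; heap: [0-19 ALLOC][20-59 FREE]
Op 2: free(a) -> (freed a); heap: [0-59 FREE]
Op 3: b = malloc(2) -> b = 0; heap: [0-1 ALLOC][2-59 FREE]
Op 4: b = realloc(b, 22) -> b = 0; heap: [0-21 ALLOC][22-59 FREE]
Op 5: free(b) -> (freed b); heap: [0-59 FREE]
Op 6: c = malloc(15) -> c = 0; heap: [0-14 ALLOC][15-59 FREE]
malloc(56): first-fit scan over [0-14 ALLOC][15-59 FREE] -> NULL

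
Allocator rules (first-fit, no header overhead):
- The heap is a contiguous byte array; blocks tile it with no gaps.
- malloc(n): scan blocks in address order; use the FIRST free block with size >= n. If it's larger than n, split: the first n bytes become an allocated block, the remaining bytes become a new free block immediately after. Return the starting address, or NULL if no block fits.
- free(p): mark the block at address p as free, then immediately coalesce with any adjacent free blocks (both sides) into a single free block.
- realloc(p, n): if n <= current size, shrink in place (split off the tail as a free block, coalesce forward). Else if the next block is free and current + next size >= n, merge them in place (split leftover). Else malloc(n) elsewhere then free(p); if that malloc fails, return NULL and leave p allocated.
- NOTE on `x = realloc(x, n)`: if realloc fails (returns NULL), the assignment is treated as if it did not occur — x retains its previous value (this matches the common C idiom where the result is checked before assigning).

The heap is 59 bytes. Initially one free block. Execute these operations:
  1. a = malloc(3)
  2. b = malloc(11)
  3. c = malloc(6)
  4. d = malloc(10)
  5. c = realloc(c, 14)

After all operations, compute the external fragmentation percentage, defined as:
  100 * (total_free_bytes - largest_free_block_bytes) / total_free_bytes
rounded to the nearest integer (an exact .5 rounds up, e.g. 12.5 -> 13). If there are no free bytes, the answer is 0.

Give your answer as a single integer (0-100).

Op 1: a = malloc(3) -> a = 0; heap: [0-2 ALLOC][3-58 FREE]
Op 2: b = malloc(11) -> b = 3; heap: [0-2 ALLOC][3-13 ALLOC][14-58 FREE]
Op 3: c = malloc(6) -> c = 14; heap: [0-2 ALLOC][3-13 ALLOC][14-19 ALLOC][20-58 FREE]
Op 4: d = malloc(10) -> d = 20; heap: [0-2 ALLOC][3-13 ALLOC][14-19 ALLOC][20-29 ALLOC][30-58 FREE]
Op 5: c = realloc(c, 14) -> c = 30; heap: [0-2 ALLOC][3-13 ALLOC][14-19 FREE][20-29 ALLOC][30-43 ALLOC][44-58 FREE]
Free blocks: [6 15] total_free=21 largest=15 -> 100*(21-15)/21 = 600/21 ≈ 28.571 -> rounds to 29

Answer: 29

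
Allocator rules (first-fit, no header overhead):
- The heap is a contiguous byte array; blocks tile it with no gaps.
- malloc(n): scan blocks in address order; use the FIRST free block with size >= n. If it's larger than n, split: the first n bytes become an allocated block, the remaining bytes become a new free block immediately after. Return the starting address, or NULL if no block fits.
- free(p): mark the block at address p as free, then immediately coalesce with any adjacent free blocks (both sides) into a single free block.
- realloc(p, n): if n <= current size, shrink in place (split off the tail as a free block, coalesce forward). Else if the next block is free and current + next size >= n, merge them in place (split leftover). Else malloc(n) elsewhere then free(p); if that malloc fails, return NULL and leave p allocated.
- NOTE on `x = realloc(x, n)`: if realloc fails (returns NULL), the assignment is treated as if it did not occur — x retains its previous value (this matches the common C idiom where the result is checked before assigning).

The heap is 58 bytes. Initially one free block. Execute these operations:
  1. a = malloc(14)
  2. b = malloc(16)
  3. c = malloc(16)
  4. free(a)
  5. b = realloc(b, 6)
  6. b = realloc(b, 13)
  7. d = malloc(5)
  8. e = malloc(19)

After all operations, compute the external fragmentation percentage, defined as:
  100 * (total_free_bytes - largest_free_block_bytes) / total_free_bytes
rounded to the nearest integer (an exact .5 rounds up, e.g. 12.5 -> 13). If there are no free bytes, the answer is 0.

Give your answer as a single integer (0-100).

Op 1: a = malloc(14) -> a = 0; heap: [0-13 ALLOC][14-57 FREE]
Op 2: b = malloc(16) -> b = 14; heap: [0-13 ALLOC][14-29 ALLOC][30-57 FREE]
Op 3: c = malloc(16) -> c = 30; heap: [0-13 ALLOC][14-29 ALLOC][30-45 ALLOC][46-57 FREE]
Op 4: free(a) -> (freed a); heap: [0-13 FREE][14-29 ALLOC][30-45 ALLOC][46-57 FREE]
Op 5: b = realloc(b, 6) -> b = 14; heap: [0-13 FREE][14-19 ALLOC][20-29 FREE][30-45 ALLOC][46-57 FREE]
Op 6: b = realloc(b, 13) -> b = 14; heap: [0-13 FREE][14-26 ALLOC][27-29 FREE][30-45 ALLOC][46-57 FREE]
Op 7: d = malloc(5) -> d = 0; heap: [0-4 ALLOC][5-13 FREE][14-26 ALLOC][27-29 FREE][30-45 ALLOC][46-57 FREE]
Op 8: e = malloc(19) -> e = NULL; heap: [0-4 ALLOC][5-13 FREE][14-26 ALLOC][27-29 FREE][30-45 ALLOC][46-57 FREE]
Free blocks: [9 3 12] total_free=24 largest=12 -> 100*(24-12)/24 = 1200/24 = 50

Answer: 50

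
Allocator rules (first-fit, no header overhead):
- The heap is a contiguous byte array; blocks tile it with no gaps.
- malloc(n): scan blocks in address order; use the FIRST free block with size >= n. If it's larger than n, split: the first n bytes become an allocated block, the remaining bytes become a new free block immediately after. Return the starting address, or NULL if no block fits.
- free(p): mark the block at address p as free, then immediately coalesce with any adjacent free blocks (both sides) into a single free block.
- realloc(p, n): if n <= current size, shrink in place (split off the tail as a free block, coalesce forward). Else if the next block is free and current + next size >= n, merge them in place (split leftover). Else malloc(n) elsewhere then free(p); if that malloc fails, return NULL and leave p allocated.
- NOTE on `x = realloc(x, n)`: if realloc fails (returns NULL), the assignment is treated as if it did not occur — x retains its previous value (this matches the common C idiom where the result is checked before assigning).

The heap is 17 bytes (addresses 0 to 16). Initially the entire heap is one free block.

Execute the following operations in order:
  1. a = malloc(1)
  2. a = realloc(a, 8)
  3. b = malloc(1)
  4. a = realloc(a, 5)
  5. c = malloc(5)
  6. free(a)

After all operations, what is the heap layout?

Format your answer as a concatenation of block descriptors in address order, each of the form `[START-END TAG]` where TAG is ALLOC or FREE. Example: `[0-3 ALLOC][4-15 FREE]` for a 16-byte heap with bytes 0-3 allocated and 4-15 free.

Op 1: a = malloc(1) -> a = 0; heap: [0-0 ALLOC][1-16 FREE]
Op 2: a = realloc(a, 8) -> a = 0; heap: [0-7 ALLOC][8-16 FREE]
Op 3: b = malloc(1) -> b = 8; heap: [0-7 ALLOC][8-8 ALLOC][9-16 FREE]
Op 4: a = realloc(a, 5) -> a = 0; heap: [0-4 ALLOC][5-7 FREE][8-8 ALLOC][9-16 FREE]
Op 5: c = malloc(5) -> c = 9; heap: [0-4 ALLOC][5-7 FREE][8-8 ALLOC][9-13 ALLOC][14-16 FREE]
Op 6: free(a) -> (freed a); heap: [0-7 FREE][8-8 ALLOC][9-13 ALLOC][14-16 FREE]

Answer: [0-7 FREE][8-8 ALLOC][9-13 ALLOC][14-16 FREE]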